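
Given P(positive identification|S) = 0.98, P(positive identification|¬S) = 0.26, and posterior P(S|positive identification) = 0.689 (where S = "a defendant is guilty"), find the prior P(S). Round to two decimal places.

P(S) = 0.37

Bayes' rule in odds form gives O(S|E) = O(S)·[P(E|S)/P(E|¬S)], hence O(S) = O(S|E)/LR.
Posterior odds = 0.689/(1−0.689) = 2.2154. LR = 0.98/0.26 = 3.7692.
Prior odds = 2.2154/3.7692 = 0.5878, so P(S) = 0.5878/(1+0.5878) ≈ 0.37.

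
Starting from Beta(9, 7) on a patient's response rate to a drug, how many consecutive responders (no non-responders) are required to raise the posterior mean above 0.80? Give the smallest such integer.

k = 20

After k responders and 0 non-responders the posterior is Beta(9+k, 7), with mean (9+k)/(9+7+k).
Set (9+k)/(16+k) > 0.80 and solve: k > (0.80·16 − 9)/(1 − 0.80) = 19.000.
The smallest integer exceeding 19.000 is 20.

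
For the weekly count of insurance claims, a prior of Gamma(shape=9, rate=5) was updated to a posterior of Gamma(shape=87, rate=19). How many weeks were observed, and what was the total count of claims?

n = 14 weeks with total 78 claims

A Gamma(α, β) prior (rate parametrization) on a Poisson rate with n observations summing to S gives posterior Gamma(α+S, β+n).
Matching: Σxᵢ = 87 − 9 = 78 and n = 19 − 5 = 14.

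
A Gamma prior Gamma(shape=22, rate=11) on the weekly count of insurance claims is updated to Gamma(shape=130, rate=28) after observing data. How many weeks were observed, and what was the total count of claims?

Gamma–Poisson conjugacy: posterior shape = α + Σxᵢ, posterior rate = β + n.
Matching: Σxᵢ = 130 − 22 = 108 and n = 28 − 11 = 17.

n = 17 weeks with total 108 claims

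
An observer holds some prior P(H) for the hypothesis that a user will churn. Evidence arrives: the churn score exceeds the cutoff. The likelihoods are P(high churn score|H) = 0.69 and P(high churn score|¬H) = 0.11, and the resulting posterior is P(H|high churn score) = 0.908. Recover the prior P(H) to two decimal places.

P(H) = 0.61

In odds form, posterior odds = prior odds × likelihood ratio, so prior odds = posterior odds ÷ LR.
Posterior odds = 0.908/(1−0.908) = 9.8696. LR = 0.69/0.11 = 6.2727.
Prior odds = 9.8696/6.2727 = 1.5734, so P(H) = 1.5734/(1+1.5734) ≈ 0.61.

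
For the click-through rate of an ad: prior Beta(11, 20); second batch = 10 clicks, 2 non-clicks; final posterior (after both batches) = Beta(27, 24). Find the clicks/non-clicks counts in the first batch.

Sequential conjugate updates are equivalent to a single update on the pooled data, so total successes = posterior α − prior α and total failures = posterior β − prior β.
Total across both batches: 27−11=16 clicks, 24−20=4 non-clicks.
Subtract the second batch: 16−10=6 clicks and 4−2=2 non-clicks.

6 clicks and 2 non-clicks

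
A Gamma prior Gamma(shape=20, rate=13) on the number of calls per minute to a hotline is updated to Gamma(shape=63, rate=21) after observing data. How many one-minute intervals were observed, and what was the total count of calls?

Gamma–Poisson conjugacy: posterior shape = α + Σxᵢ, posterior rate = β + n.
Matching: Σxᵢ = 63 − 20 = 43 and n = 21 − 13 = 8.

n = 8 one-minute intervals with total 43 calls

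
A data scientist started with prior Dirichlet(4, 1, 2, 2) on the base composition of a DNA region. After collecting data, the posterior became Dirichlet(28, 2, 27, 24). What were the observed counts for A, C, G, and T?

For a Dirichlet(α) prior with multinomial counts c, the posterior is Dirichlet(α + c) componentwise.
Counts are posterior − prior componentwise: 28−4=24, 2−1=1, 27−2=25, 24−2=22.

counts (24, 1, 25, 22)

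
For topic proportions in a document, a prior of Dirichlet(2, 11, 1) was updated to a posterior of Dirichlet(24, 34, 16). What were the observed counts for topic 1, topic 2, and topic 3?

counts (22, 23, 15)

For a Dirichlet(α) prior with multinomial counts c, the posterior is Dirichlet(α + c) componentwise.
Counts are posterior − prior componentwise: 24−2=22, 34−11=23, 16−1=15.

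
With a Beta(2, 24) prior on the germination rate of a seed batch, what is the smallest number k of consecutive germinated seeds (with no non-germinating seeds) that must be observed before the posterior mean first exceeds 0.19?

After k germinated seeds and 0 non-germinating seeds the posterior is Beta(2+k, 24), with mean (2+k)/(2+24+k).
Set (2+k)/(26+k) > 0.19 and solve: k > (0.19·26 − 2)/(1 − 0.19) = 3.630.
The smallest integer exceeding 3.630 is 4, and checking k=4: (6)/(30) = 0.2000 > 0.19.

k = 4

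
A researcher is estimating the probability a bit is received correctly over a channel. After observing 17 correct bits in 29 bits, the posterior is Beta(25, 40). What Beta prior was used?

Beta(8, 28)

Under Beta–binomial conjugacy the posterior parameters are (a+s, b+f).
Subtract the data counts: 25−17=8, 40−12=28.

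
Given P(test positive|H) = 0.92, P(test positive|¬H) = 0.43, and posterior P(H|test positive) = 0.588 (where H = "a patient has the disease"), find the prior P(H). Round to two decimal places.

P(H) = 0.40

Bayes' rule in odds form gives O(H|E) = O(H)·[P(E|H)/P(E|¬H)], hence O(H) = O(H|E)/LR.
Posterior odds = 0.588/(1−0.588) = 1.4272. LR = 0.92/0.43 = 2.1395.
Prior odds = 1.4272/2.1395 = 0.6671, so P(H) = 0.6671/(1+0.6671) ≈ 0.40.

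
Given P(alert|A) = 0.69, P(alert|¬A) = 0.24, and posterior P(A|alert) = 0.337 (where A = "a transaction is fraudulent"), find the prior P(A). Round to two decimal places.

P(A) = 0.15

Bayes' rule in odds form gives O(A|E) = O(A)·[P(E|A)/P(E|¬A)], hence O(A) = O(A|E)/LR.
Posterior odds = 0.337/(1−0.337) = 0.5083. LR = 0.69/0.24 = 2.8750.
Prior odds = 0.5083/2.8750 = 0.1768, so P(A) = 0.1768/(1+0.1768) ≈ 0.15.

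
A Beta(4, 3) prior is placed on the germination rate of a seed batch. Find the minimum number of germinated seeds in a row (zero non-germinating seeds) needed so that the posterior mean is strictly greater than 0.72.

After k germinated seeds and 0 non-germinating seeds the posterior is Beta(4+k, 3), with mean (4+k)/(4+3+k).
Set (4+k)/(7+k) > 0.72 and solve: k > (0.72·7 − 4)/(1 − 0.72) = 3.714.
The smallest integer exceeding 3.714 is 4.

k = 4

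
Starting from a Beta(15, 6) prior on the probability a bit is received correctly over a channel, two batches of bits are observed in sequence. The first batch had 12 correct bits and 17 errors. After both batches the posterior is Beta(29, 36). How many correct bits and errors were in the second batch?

Because Beta–binomial updating is additive in the counts, the combined data contributed (α_post−α_prior, β_post−β_prior) successes and failures.
Total across both batches: 29−15=14 correct bits, 36−6=30 errors.
Subtract the first batch: 14−12=2 correct bits and 30−17=13 errors.

2 correct bits and 13 errors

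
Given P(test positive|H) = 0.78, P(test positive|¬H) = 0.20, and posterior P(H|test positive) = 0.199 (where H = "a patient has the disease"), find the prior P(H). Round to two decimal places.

In odds form, posterior odds = prior odds × likelihood ratio, so prior odds = posterior odds ÷ LR.
Posterior odds = 0.199/(1−0.199) = 0.2484. LR = 0.78/0.20 = 3.9000.
Prior odds = 0.2484/3.9000 = 0.0637, so P(H) = 0.0637/(1+0.0637) ≈ 0.06.

P(H) = 0.06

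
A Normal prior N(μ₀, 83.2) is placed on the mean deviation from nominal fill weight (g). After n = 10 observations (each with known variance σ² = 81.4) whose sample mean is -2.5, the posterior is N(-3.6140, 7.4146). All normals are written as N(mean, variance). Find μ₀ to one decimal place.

With known observation variance, the Normal–Normal posterior has precision τ_n = τ₀ + n/σ² and mean μ_n = (τ₀μ₀ + (n/σ²)x̄)/τ_n.
Here τ₀ = 1/83.2 = 0.012019 and τ_data = 10/81.4 = 0.122850, so τ_n = 0.134869.
Rearranging for μ₀: μ₀ = (μ_n·τ_n − τ_data·x̄)/τ₀ = (-3.6140·0.134869 − 0.122850·-2.5) / 0.012019 = -0.180292/0.012019 ≈ -15.0.

μ₀ = -15.0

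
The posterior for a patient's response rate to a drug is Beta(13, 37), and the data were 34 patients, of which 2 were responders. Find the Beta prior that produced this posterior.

Under Beta–binomial conjugacy the posterior parameters are (a+s, b+f).
Subtract the data counts: 13−2=11, 37−32=5.

Beta(11, 5)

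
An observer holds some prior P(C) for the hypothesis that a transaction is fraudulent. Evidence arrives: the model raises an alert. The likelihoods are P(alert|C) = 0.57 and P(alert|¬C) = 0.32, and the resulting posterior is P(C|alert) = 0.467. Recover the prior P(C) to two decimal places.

In odds form, posterior odds = prior odds × likelihood ratio, so prior odds = posterior odds ÷ LR.
Posterior odds = 0.467/(1−0.467) = 0.8762. LR = 0.57/0.32 = 1.7812.
Prior odds = 0.8762/1.7812 = 0.4919, so P(C) = 0.4919/(1+0.4919) ≈ 0.33.

P(C) = 0.33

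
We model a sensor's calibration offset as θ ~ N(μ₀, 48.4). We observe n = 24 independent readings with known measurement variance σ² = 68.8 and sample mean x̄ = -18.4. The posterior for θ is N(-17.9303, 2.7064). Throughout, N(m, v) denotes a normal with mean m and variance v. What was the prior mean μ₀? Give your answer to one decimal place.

μ₀ = -10.0

With known observation variance, the Normal–Normal posterior has precision τ_n = τ₀ + n/σ² and mean μ_n = (τ₀μ₀ + (n/σ²)x̄)/τ_n.
Here τ₀ = 1/48.4 = 0.020661 and τ_data = 24/68.8 = 0.348837, so τ_n = 0.369498.
Rearranging for μ₀: μ₀ = (μ_n·τ_n − τ_data·x̄)/τ₀ = (-17.9303·0.369498 − 0.348837·-18.4) / 0.020661 = -0.206609/0.020661 ≈ -10.0.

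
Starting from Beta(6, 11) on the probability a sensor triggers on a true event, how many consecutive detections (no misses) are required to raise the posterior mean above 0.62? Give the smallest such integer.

k = 12

After k detections and 0 misses the posterior is Beta(6+k, 11), with mean (6+k)/(6+11+k).
Set (6+k)/(17+k) > 0.62 and solve: k > (0.62·17 − 6)/(1 − 0.62) = 11.947.
The smallest integer exceeding 11.947 is 12, and checking k=12: (18)/(29) = 0.6207 > 0.62.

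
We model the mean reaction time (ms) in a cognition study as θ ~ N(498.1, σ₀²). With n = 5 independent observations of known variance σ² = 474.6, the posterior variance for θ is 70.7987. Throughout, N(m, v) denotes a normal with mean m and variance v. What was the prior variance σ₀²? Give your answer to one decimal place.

σ₀² = 278.6

Posterior precision equals prior precision plus data precision: 1/σ_n² = 1/σ₀² + n/σ².
So 1/σ₀² = 1/70.7987 − 5/474.6 = 0.014125 − 0.010535 = 0.003590.
Hence σ₀² = 1/0.003590 ≈ 278.6.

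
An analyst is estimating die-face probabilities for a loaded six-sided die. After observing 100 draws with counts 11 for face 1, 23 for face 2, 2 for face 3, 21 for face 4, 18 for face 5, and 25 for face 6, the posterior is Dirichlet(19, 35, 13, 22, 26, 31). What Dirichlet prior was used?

Dirichlet(8, 12, 11, 1, 8, 6)

For a Dirichlet(α) prior with multinomial counts c, the posterior is Dirichlet(α + c) componentwise.
Subtract each count from the matching posterior parameter: 19−11=8, 35−23=12, 13−2=11, 22−21=1, 26−18=8, 31−25=6.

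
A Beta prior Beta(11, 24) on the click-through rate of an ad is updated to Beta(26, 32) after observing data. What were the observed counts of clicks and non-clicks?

Beta is conjugate to the binomial likelihood: posterior = Beta(α+s, β+f).
So s = 26 − 11 = 15 and f = 32 − 24 = 8.

15 clicks and 8 non-clicks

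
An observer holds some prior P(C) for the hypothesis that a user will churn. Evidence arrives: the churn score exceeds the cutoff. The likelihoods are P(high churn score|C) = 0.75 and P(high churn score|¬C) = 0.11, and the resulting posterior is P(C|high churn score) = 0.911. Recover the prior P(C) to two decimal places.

In odds form, posterior odds = prior odds × likelihood ratio, so prior odds = posterior odds ÷ LR.
Posterior odds = 0.911/(1−0.911) = 10.2360. LR = 0.75/0.11 = 6.8182.
Prior odds = 10.2360/6.8182 = 1.5013, so P(C) = 1.5013/(1+1.5013) ≈ 0.60.

P(C) = 0.60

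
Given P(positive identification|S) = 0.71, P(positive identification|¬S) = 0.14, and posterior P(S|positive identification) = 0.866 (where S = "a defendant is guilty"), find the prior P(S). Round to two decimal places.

P(S) = 0.56

In odds form, posterior odds = prior odds × likelihood ratio, so prior odds = posterior odds ÷ LR.
Posterior odds = 0.866/(1−0.866) = 6.4627. LR = 0.71/0.14 = 5.0714.
Prior odds = 6.4627/5.0714 = 1.2743, so P(S) = 1.2743/(1+1.2743) ≈ 0.56.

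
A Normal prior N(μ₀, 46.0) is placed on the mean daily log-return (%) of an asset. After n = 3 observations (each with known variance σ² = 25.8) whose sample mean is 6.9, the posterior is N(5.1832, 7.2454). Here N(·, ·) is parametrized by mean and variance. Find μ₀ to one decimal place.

The posterior mean is a precision-weighted average: μ_n = (τ₀μ₀ + τ_data·x̄)/(τ₀+τ_data), with τ₀=1/σ₀² and τ_data=n/σ².
Here τ₀ = 1/46.0 = 0.021739 and τ_data = 3/25.8 = 0.116279, so τ_n = 0.138018.
Rearranging for μ₀: μ₀ = (μ_n·τ_n − τ_data·x̄)/τ₀ = (5.1832·0.138018 − 0.116279·6.9) / 0.021739 = -0.086950/0.021739 ≈ -4.0.

μ₀ = -4.0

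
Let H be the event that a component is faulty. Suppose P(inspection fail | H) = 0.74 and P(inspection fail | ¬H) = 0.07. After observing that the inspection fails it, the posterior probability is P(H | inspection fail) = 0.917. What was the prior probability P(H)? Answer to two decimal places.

P(H) = 0.51

Bayes' rule in odds form gives O(H|E) = O(H)·[P(E|H)/P(E|¬H)], hence O(H) = O(H|E)/LR.
Posterior odds = 0.917/(1−0.917) = 11.0482. LR = 0.74/0.07 = 10.5714.
Prior odds = 11.0482/10.5714 = 1.0451, so P(H) = 1.0451/(1+1.0451) ≈ 0.51.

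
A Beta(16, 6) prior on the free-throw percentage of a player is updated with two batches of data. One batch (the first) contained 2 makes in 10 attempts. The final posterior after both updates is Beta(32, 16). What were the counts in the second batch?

Because Beta–binomial updating is additive in the counts, the combined data contributed (α_post−α_prior, β_post−β_prior) successes and failures.
Total across both batches: 32−16=16 makes, 16−6=10 misses.
Subtract the first batch: 16−2=14 makes and 10−8=2 misses.

14 makes and 2 misses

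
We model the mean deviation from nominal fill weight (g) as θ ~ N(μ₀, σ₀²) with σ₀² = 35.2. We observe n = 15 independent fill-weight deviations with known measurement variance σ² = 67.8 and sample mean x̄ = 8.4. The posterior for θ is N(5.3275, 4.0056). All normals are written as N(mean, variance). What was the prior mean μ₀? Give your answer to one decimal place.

The posterior mean is a precision-weighted average: μ_n = (τ₀μ₀ + τ_data·x̄)/(τ₀+τ_data), with τ₀=1/σ₀² and τ_data=n/σ².
Here τ₀ = 1/35.2 = 0.028409 and τ_data = 15/67.8 = 0.221239, so τ_n = 0.249648.
Rearranging for μ₀: μ₀ = (μ_n·τ_n − τ_data·x̄)/τ₀ = (5.3275·0.249648 − 0.221239·8.4) / 0.028409 = -0.528408/0.028409 ≈ -18.6.

μ₀ = -18.6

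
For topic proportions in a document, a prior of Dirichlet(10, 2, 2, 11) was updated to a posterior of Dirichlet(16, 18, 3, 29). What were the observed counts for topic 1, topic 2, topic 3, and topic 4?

counts (6, 16, 1, 18)

For a Dirichlet(α) prior with multinomial counts c, the posterior is Dirichlet(α + c) componentwise.
Counts are posterior − prior componentwise: 16−10=6, 18−2=16, 3−2=1, 29−11=18.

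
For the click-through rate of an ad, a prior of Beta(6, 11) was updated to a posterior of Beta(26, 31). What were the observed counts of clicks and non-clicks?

Under Beta–binomial conjugacy the posterior parameters are (a+s, b+f).
Match parameters: s=26−6=20, f=31−11=20.

20 clicks and 20 non-clicks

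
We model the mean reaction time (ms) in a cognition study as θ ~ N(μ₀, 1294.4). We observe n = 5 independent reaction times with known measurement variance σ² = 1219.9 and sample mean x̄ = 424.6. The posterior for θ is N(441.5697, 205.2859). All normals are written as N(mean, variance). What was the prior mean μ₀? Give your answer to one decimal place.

μ₀ = 531.6

The posterior mean is a precision-weighted average: μ_n = (τ₀μ₀ + τ_data·x̄)/(τ₀+τ_data), with τ₀=1/σ₀² and τ_data=n/σ².
Here τ₀ = 1/1294.4 = 0.000773 and τ_data = 5/1219.9 = 0.004099, so τ_n = 0.004872.
Rearranging for μ₀: μ₀ = (μ_n·τ_n − τ_data·x̄)/τ₀ = (441.5697·0.004872 − 0.004099·424.6) / 0.000773 = 0.410892/0.000773 ≈ 531.6.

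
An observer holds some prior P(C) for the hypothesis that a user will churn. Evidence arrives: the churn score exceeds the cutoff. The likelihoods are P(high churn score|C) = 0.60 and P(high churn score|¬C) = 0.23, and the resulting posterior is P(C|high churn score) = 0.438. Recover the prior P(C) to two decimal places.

P(C) = 0.23

In odds form, posterior odds = prior odds × likelihood ratio, so prior odds = posterior odds ÷ LR.
Posterior odds = 0.438/(1−0.438) = 0.7794. LR = 0.60/0.23 = 2.6087.
Prior odds = 0.7794/2.6087 = 0.2988, so P(C) = 0.2988/(1+0.2988) ≈ 0.23.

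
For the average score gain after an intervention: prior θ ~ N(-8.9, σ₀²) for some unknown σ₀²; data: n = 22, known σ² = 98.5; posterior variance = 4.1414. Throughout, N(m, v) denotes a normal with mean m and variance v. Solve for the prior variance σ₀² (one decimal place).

σ₀² = 55.2

For the Normal–Normal model with known σ², precisions add: τ_n = τ₀ + n/σ².
So 1/σ₀² = 1/4.1414 − 22/98.5 = 0.241464 − 0.223350 = 0.018114.
Hence σ₀² = 1/0.018114 ≈ 55.2.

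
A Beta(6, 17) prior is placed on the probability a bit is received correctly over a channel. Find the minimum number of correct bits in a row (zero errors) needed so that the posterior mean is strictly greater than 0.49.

After k correct bits and 0 errors the posterior is Beta(6+k, 17), with mean (6+k)/(6+17+k).
Set (6+k)/(23+k) > 0.49 and solve: k > (0.49·23 − 6)/(1 − 0.49) = 10.333.
The smallest integer exceeding 10.333 is 11, and checking k=11: (17)/(34) = 0.5000 > 0.49.

k = 11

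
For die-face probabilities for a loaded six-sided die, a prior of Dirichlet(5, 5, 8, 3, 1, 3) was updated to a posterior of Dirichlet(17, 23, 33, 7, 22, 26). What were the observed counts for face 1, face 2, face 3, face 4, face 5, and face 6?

counts (12, 18, 25, 4, 21, 23)

For a Dirichlet(α) prior with multinomial counts c, the posterior is Dirichlet(α + c) componentwise.
Counts are posterior − prior componentwise: 17−5=12, 23−5=18, 33−8=25, 7−3=4, 22−1=21, 26−3=23.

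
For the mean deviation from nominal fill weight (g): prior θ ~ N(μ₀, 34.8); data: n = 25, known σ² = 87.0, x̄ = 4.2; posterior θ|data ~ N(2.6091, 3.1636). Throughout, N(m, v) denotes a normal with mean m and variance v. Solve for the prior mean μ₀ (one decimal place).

μ₀ = -13.3

With known observation variance, the Normal–Normal posterior has precision τ_n = τ₀ + n/σ² and mean μ_n = (τ₀μ₀ + (n/σ²)x̄)/τ_n.
Here τ₀ = 1/34.8 = 0.028736 and τ_data = 25/87.0 = 0.287356, so τ_n = 0.316092.
Rearranging for μ₀: μ₀ = (μ_n·τ_n − τ_data·x̄)/τ₀ = (2.6091·0.316092 − 0.287356·4.2) / 0.028736 = -0.382180/0.028736 ≈ -13.3.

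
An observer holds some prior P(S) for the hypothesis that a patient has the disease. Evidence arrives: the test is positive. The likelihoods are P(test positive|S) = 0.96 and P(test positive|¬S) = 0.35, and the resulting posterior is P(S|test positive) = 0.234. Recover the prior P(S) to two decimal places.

Bayes' rule in odds form gives O(S|E) = O(S)·[P(E|S)/P(E|¬S)], hence O(S) = O(S|E)/LR.
Posterior odds = 0.234/(1−0.234) = 0.3055. LR = 0.96/0.35 = 2.7429.
Prior odds = 0.3055/2.7429 = 0.1114, so P(S) = 0.1114/(1+0.1114) ≈ 0.10.

P(S) = 0.10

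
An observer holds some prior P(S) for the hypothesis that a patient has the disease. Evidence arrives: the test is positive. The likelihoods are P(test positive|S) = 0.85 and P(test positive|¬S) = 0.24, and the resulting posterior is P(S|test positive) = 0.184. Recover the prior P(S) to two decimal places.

P(S) = 0.06

In odds form, posterior odds = prior odds × likelihood ratio, so prior odds = posterior odds ÷ LR.
Posterior odds = 0.184/(1−0.184) = 0.2255. LR = 0.85/0.24 = 3.5417.
Prior odds = 0.2255/3.5417 = 0.0637, so P(S) = 0.0637/(1+0.0637) ≈ 0.06.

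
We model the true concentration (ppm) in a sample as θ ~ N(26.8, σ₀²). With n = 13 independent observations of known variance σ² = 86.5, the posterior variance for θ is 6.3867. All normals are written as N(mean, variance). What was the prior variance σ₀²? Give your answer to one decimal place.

Posterior precision equals prior precision plus data precision: 1/σ_n² = 1/σ₀² + n/σ².
So 1/σ₀² = 1/6.3867 − 13/86.5 = 0.156575 − 0.150289 = 0.006286.
Hence σ₀² = 1/0.006286 ≈ 159.1.

σ₀² = 159.1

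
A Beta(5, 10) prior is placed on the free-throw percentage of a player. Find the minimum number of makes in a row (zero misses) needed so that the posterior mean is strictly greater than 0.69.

k = 18

After k makes and 0 misses the posterior is Beta(5+k, 10), with mean (5+k)/(5+10+k).
Set (5+k)/(15+k) > 0.69 and solve: k > (0.69·15 − 5)/(1 − 0.69) = 17.258.
The smallest integer exceeding 17.258 is 18.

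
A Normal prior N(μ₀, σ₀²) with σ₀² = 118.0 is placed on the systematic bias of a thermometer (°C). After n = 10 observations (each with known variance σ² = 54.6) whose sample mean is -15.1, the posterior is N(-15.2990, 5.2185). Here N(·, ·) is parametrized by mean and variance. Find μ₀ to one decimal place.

The posterior mean is a precision-weighted average: μ_n = (τ₀μ₀ + τ_data·x̄)/(τ₀+τ_data), with τ₀=1/σ₀² and τ_data=n/σ².
Here τ₀ = 1/118.0 = 0.008475 and τ_data = 10/54.6 = 0.183150, so τ_n = 0.191625.
Rearranging for μ₀: μ₀ = (μ_n·τ_n − τ_data·x̄)/τ₀ = (-15.2990·0.191625 − 0.183150·-15.1) / 0.008475 = -0.166106/0.008475 ≈ -19.6.

μ₀ = -19.6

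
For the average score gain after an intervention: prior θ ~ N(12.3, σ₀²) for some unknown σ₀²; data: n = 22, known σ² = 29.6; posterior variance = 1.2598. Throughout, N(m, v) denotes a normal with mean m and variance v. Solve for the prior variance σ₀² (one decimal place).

σ₀² = 19.8

For the Normal–Normal model with known σ², precisions add: τ_n = τ₀ + n/σ².
So 1/σ₀² = 1/1.2598 − 22/29.6 = 0.793777 − 0.743243 = 0.050534.
Hence σ₀² = 1/0.050534 ≈ 19.8.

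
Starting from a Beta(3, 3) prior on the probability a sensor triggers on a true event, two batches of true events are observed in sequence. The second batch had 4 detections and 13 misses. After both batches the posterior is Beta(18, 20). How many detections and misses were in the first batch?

11 detections and 4 misses

Sequential conjugate updates are equivalent to a single update on the pooled data, so total successes = posterior α − prior α and total failures = posterior β − prior β.
Total across both batches: 18−3=15 detections, 20−3=17 misses.
Subtract the second batch: 15−4=11 detections and 17−13=4 misses.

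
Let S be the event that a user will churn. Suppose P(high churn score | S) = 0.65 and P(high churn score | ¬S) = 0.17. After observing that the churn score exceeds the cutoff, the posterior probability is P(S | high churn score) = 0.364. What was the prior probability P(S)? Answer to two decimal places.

P(S) = 0.13

Bayes' rule in odds form gives O(S|E) = O(S)·[P(E|S)/P(E|¬S)], hence O(S) = O(S|E)/LR.
Posterior odds = 0.364/(1−0.364) = 0.5723. LR = 0.65/0.17 = 3.8235.
Prior odds = 0.5723/3.8235 = 0.1497, so P(S) = 0.1497/(1+0.1497) ≈ 0.13.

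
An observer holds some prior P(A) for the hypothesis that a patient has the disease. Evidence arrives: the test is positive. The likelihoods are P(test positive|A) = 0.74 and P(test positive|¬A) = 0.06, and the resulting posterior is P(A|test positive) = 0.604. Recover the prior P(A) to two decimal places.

Bayes' rule in odds form gives O(A|E) = O(A)·[P(E|A)/P(E|¬A)], hence O(A) = O(A|E)/LR.
Posterior odds = 0.604/(1−0.604) = 1.5253. LR = 0.74/0.06 = 12.3333.
Prior odds = 1.5253/12.3333 = 0.1237, so P(A) = 0.1237/(1+0.1237) ≈ 0.11.

P(A) = 0.11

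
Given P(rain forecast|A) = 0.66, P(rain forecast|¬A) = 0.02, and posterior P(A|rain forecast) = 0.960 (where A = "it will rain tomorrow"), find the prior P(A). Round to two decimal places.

In odds form, posterior odds = prior odds × likelihood ratio, so prior odds = posterior odds ÷ LR.
Posterior odds = 0.960/(1−0.960) = 24.0000. LR = 0.66/0.02 = 33.0000.
Prior odds = 24.0000/33.0000 = 0.7273, so P(A) = 0.7273/(1+0.7273) ≈ 0.42.

P(A) = 0.42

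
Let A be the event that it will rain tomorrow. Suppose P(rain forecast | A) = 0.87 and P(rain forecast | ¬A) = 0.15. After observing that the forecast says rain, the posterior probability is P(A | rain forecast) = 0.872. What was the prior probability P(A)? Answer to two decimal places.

P(A) = 0.54

In odds form, posterior odds = prior odds × likelihood ratio, so prior odds = posterior odds ÷ LR.
Posterior odds = 0.872/(1−0.872) = 6.8125. LR = 0.87/0.15 = 5.8000.
Prior odds = 6.8125/5.8000 = 1.1746, so P(A) = 1.1746/(1+1.1746) ≈ 0.54.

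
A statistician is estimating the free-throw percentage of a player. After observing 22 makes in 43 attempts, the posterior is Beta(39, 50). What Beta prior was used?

Beta(17, 29)

Under Beta–binomial conjugacy the posterior parameters are (a+s, b+f).
Subtract the data counts: 39−22=17, 50−21=29.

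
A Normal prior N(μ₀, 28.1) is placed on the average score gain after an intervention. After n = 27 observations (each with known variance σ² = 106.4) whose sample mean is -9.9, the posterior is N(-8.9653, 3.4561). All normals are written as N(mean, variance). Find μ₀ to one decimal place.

With known observation variance, the Normal–Normal posterior has precision τ_n = τ₀ + n/σ² and mean μ_n = (τ₀μ₀ + (n/σ²)x̄)/τ_n.
Here τ₀ = 1/28.1 = 0.035587 and τ_data = 27/106.4 = 0.253759, so τ_n = 0.289346.
Rearranging for μ₀: μ₀ = (μ_n·τ_n − τ_data·x̄)/τ₀ = (-8.9653·0.289346 − 0.253759·-9.9) / 0.035587 = -0.081860/0.035587 ≈ -2.3.

μ₀ = -2.3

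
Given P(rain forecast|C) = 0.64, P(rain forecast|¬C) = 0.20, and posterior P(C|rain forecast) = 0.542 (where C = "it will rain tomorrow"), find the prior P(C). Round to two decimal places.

P(C) = 0.27

In odds form, posterior odds = prior odds × likelihood ratio, so prior odds = posterior odds ÷ LR.
Posterior odds = 0.542/(1−0.542) = 1.1834. LR = 0.64/0.20 = 3.2000.
Prior odds = 1.1834/3.2000 = 0.3698, so P(C) = 0.3698/(1+0.3698) ≈ 0.27.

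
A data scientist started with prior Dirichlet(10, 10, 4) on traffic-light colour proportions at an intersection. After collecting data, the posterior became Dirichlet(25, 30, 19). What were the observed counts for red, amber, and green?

counts (15, 20, 15)

For a Dirichlet(α) prior with multinomial counts c, the posterior is Dirichlet(α + c) componentwise.
Counts are posterior − prior componentwise: 25−10=15, 30−10=20, 19−4=15.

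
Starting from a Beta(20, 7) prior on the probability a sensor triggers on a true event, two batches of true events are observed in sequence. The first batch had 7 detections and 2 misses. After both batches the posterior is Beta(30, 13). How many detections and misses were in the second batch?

Sequential conjugate updates are equivalent to a single update on the pooled data, so total successes = posterior α − prior α and total failures = posterior β − prior β.
Total across both batches: 30−20=10 detections, 13−7=6 misses.
Subtract the first batch: 10−7=3 detections and 6−2=4 misses.

3 detections and 4 misses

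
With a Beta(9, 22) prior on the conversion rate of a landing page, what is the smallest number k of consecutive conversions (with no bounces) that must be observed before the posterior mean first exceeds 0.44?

After k conversions and 0 bounces the posterior is Beta(9+k, 22), with mean (9+k)/(9+22+k).
Set (9+k)/(31+k) > 0.44 and solve: k > (0.44·31 − 9)/(1 − 0.44) = 8.286.
The smallest integer exceeding 8.286 is 9.

k = 9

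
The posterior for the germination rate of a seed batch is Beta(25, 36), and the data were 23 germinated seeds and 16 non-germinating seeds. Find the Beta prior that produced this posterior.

Beta is conjugate to the binomial likelihood: posterior = Beta(a+s, b+f).
So a = 25 − 23 = 2 and b = 36 − 16 = 20.

Beta(2, 20)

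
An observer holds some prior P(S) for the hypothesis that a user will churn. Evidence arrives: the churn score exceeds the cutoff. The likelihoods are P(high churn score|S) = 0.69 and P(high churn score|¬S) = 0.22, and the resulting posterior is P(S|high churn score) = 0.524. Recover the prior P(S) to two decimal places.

Bayes' rule in odds form gives O(S|E) = O(S)·[P(E|S)/P(E|¬S)], hence O(S) = O(S|E)/LR.
Posterior odds = 0.524/(1−0.524) = 1.1008. LR = 0.69/0.22 = 3.1364.
Prior odds = 1.1008/3.1364 = 0.3510, so P(S) = 0.3510/(1+0.3510) ≈ 0.26.

P(S) = 0.26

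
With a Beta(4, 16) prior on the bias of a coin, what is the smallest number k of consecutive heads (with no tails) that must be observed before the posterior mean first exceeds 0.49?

k = 12

After k heads and 0 tails the posterior is Beta(4+k, 16), with mean (4+k)/(4+16+k).
Set (4+k)/(20+k) > 0.49 and solve: k > (0.49·20 − 4)/(1 − 0.49) = 11.373.
The smallest integer exceeding 11.373 is 12, and checking k=12: (16)/(32) = 0.5000 > 0.49.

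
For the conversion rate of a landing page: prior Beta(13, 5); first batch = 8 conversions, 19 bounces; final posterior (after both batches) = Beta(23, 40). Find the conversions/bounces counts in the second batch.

Because Beta–binomial updating is additive in the counts, the combined data contributed (α_post−α_prior, β_post−β_prior) successes and failures.
Total across both batches: 23−13=10 conversions, 40−5=35 bounces.
Subtract the first batch: 10−8=2 conversions and 35−19=16 bounces.

2 conversions and 16 bounces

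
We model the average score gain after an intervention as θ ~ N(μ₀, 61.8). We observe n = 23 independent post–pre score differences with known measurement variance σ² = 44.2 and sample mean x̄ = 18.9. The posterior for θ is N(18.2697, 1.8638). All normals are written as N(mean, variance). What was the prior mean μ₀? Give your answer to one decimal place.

The posterior mean is a precision-weighted average: μ_n = (τ₀μ₀ + τ_data·x̄)/(τ₀+τ_data), with τ₀=1/σ₀² and τ_data=n/σ².
Here τ₀ = 1/61.8 = 0.016181 and τ_data = 23/44.2 = 0.520362, so τ_n = 0.536543.
Rearranging for μ₀: μ₀ = (μ_n·τ_n − τ_data·x̄)/τ₀ = (18.2697·0.536543 − 0.520362·18.9) / 0.016181 = -0.032362/0.016181 ≈ -2.0.

μ₀ = -2.0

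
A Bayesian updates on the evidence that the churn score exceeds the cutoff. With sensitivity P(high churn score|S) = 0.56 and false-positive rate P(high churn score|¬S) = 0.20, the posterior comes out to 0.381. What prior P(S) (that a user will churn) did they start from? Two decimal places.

P(S) = 0.18

Bayes' rule in odds form gives O(S|E) = O(S)·[P(E|S)/P(E|¬S)], hence O(S) = O(S|E)/LR.
Posterior odds = 0.381/(1−0.381) = 0.6155. LR = 0.56/0.20 = 2.8000.
Prior odds = 0.6155/2.8000 = 0.2198, so P(S) = 0.2198/(1+0.2198) ≈ 0.18.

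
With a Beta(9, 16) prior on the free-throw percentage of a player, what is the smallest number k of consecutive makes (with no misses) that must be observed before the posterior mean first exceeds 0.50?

After k makes and 0 misses the posterior is Beta(9+k, 16), with mean (9+k)/(9+16+k).
Set (9+k)/(25+k) > 0.50 and solve: k > (0.50·25 − 9)/(1 − 0.50) = 7.000.
The smallest integer exceeding 7.000 is 8.

k = 8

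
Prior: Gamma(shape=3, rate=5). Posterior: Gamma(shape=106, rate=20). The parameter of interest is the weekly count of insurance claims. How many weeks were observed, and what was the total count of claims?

Gamma–Poisson conjugacy: posterior shape = α + Σxᵢ, posterior rate = β + n.
Matching: Σxᵢ = 106 − 3 = 103 and n = 20 − 5 = 15.

n = 15 weeks with total 103 claims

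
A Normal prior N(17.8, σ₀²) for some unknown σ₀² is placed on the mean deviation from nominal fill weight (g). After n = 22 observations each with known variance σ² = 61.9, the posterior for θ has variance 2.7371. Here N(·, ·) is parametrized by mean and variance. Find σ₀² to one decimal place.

For the Normal–Normal model with known σ², precisions add: τ_n = τ₀ + n/σ².
So 1/σ₀² = 1/2.7371 − 22/61.9 = 0.365350 − 0.355412 = 0.009938.
Hence σ₀² = 1/0.009938 ≈ 100.6.

σ₀² = 100.6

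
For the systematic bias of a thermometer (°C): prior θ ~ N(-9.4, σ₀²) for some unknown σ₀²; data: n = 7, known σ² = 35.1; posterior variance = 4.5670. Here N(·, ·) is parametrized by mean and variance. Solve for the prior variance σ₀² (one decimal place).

σ₀² = 51.2

For the Normal–Normal model with known σ², precisions add: τ_n = τ₀ + n/σ².
So 1/σ₀² = 1/4.5670 − 7/35.1 = 0.218962 − 0.199430 = 0.019532.
Hence σ₀² = 1/0.019532 ≈ 51.2.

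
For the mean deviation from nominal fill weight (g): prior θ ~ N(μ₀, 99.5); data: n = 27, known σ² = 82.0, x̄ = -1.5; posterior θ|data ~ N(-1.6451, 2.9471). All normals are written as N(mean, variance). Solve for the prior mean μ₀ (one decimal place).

μ₀ = -6.4

With known observation variance, the Normal–Normal posterior has precision τ_n = τ₀ + n/σ² and mean μ_n = (τ₀μ₀ + (n/σ²)x̄)/τ_n.
Here τ₀ = 1/99.5 = 0.010050 and τ_data = 27/82.0 = 0.329268, so τ_n = 0.339318.
Rearranging for μ₀: μ₀ = (μ_n·τ_n − τ_data·x̄)/τ₀ = (-1.6451·0.339318 − 0.329268·-1.5) / 0.010050 = -0.064310/0.010050 ≈ -6.4.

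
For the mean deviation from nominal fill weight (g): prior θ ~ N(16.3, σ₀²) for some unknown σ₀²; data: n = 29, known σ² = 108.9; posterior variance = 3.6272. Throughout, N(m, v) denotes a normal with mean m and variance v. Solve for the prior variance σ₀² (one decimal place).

For the Normal–Normal model with known σ², precisions add: τ_n = τ₀ + n/σ².
So 1/σ₀² = 1/3.6272 − 29/108.9 = 0.275695 − 0.266299 = 0.009396.
Hence σ₀² = 1/0.009396 ≈ 106.4.

σ₀² = 106.4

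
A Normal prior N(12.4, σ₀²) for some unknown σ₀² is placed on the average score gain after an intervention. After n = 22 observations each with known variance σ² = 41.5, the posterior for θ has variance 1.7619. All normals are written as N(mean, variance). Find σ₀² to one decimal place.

σ₀² = 26.7

For the Normal–Normal model with known σ², precisions add: τ_n = τ₀ + n/σ².
So 1/σ₀² = 1/1.7619 − 22/41.5 = 0.567569 − 0.530120 = 0.037449.
Hence σ₀² = 1/0.037449 ≈ 26.7.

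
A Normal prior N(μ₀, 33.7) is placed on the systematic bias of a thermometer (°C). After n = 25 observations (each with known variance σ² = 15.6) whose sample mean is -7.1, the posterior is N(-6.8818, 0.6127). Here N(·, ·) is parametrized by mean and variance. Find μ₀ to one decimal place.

μ₀ = 4.9

With known observation variance, the Normal–Normal posterior has precision τ_n = τ₀ + n/σ² and mean μ_n = (τ₀μ₀ + (n/σ²)x̄)/τ_n.
Here τ₀ = 1/33.7 = 0.029674 and τ_data = 25/15.6 = 1.602564, so τ_n = 1.632238.
Rearranging for μ₀: μ₀ = (μ_n·τ_n − τ_data·x̄)/τ₀ = (-6.8818·1.632238 − 1.602564·-7.1) / 0.029674 = 0.145469/0.029674 ≈ 4.9.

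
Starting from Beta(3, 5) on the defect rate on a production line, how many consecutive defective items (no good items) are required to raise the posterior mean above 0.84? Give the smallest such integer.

k = 24

After k defective items and 0 good items the posterior is Beta(3+k, 5), with mean (3+k)/(3+5+k).
Set (3+k)/(8+k) > 0.84 and solve: k > (0.84·8 − 3)/(1 − 0.84) = 23.250.
The smallest integer exceeding 23.250 is 24, and checking k=24: (27)/(32) = 0.8438 > 0.84.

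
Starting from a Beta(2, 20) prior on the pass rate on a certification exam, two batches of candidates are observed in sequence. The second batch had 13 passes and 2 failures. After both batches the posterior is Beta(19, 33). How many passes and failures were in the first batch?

4 passes and 11 failures

Because Beta–binomial updating is additive in the counts, the combined data contributed (α_post−α_prior, β_post−β_prior) successes and failures.
Total across both batches: 19−2=17 passes, 33−20=13 failures.
Subtract the second batch: 17−13=4 passes and 13−2=11 failures.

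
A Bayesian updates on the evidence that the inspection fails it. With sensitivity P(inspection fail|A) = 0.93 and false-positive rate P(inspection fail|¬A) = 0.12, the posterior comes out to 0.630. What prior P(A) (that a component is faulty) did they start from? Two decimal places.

In odds form, posterior odds = prior odds × likelihood ratio, so prior odds = posterior odds ÷ LR.
Posterior odds = 0.630/(1−0.630) = 1.7027. LR = 0.93/0.12 = 7.7500.
Prior odds = 1.7027/7.7500 = 0.2197, so P(A) = 0.2197/(1+0.2197) ≈ 0.18.

P(A) = 0.18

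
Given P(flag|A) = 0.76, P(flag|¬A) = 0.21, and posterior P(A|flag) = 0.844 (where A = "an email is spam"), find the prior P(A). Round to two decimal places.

Bayes' rule in odds form gives O(A|E) = O(A)·[P(E|A)/P(E|¬A)], hence O(A) = O(A|E)/LR.
Posterior odds = 0.844/(1−0.844) = 5.4103. LR = 0.76/0.21 = 3.6190.
Prior odds = 5.4103/3.6190 = 1.4950, so P(A) = 1.4950/(1+1.4950) ≈ 0.60.

P(A) = 0.60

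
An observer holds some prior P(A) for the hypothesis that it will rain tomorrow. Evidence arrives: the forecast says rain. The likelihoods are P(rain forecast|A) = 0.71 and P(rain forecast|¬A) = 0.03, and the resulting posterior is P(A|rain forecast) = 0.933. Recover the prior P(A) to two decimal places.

P(A) = 0.37

In odds form, posterior odds = prior odds × likelihood ratio, so prior odds = posterior odds ÷ LR.
Posterior odds = 0.933/(1−0.933) = 13.9254. LR = 0.71/0.03 = 23.6667.
Prior odds = 13.9254/23.6667 = 0.5884, so P(A) = 0.5884/(1+0.5884) ≈ 0.37.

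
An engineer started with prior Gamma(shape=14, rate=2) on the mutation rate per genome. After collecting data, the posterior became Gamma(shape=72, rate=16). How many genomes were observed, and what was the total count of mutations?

n = 14 genomes with total 58 mutations

A Gamma(α, β) prior (rate parametrization) on a Poisson rate with n observations summing to S gives posterior Gamma(α+S, β+n).
Matching: Σxᵢ = 72 − 14 = 58 and n = 16 − 2 = 14.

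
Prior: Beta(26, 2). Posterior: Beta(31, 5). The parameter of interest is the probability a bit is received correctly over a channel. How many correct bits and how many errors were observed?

Under Beta–binomial conjugacy the posterior parameters are (α+s, β+f).
So s = 31 − 26 = 5 and f = 5 − 2 = 3.

5 correct bits and 3 errors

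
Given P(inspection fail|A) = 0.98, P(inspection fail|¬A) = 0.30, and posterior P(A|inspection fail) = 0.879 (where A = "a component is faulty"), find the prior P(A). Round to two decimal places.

P(A) = 0.69

Bayes' rule in odds form gives O(A|E) = O(A)·[P(E|A)/P(E|¬A)], hence O(A) = O(A|E)/LR.
Posterior odds = 0.879/(1−0.879) = 7.2645. LR = 0.98/0.30 = 3.2667.
Prior odds = 7.2645/3.2667 = 2.2238, so P(A) = 2.2238/(1+2.2238) ≈ 0.69.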